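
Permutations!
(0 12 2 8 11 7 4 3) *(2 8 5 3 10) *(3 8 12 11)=[11, 1, 5, 0, 10, 8, 6, 4, 3, 9, 2, 7, 12]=(12)(0 11 7 4 10 2 5 8 3)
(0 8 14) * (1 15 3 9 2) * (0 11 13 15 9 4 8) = (1 9 2)(3 4 8 14 11 13 15) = [0, 9, 1, 4, 8, 5, 6, 7, 14, 2, 10, 13, 12, 15, 11, 3]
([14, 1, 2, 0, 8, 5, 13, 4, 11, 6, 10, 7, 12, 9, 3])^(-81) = (14)(4 7 11 8)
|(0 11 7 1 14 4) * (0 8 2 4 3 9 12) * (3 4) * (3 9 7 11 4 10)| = |(0 4 8 2 9 12)(1 14 10 3 7)| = 30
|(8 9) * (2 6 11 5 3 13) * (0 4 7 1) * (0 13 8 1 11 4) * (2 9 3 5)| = |(1 13 9)(2 6 4 7 11)(3 8)| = 30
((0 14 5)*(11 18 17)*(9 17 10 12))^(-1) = ((0 14 5)(9 17 11 18 10 12))^(-1) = (0 5 14)(9 12 10 18 11 17)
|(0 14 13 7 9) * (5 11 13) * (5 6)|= |(0 14 6 5 11 13 7 9)|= 8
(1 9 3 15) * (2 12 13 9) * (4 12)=[0, 2, 4, 15, 12, 5, 6, 7, 8, 3, 10, 11, 13, 9, 14, 1]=(1 2 4 12 13 9 3 15)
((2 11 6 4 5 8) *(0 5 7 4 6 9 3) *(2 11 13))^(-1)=((0 5 8 11 9 3)(2 13)(4 7))^(-1)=(0 3 9 11 8 5)(2 13)(4 7)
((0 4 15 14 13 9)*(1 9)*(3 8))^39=(0 13 4 1 15 9 14)(3 8)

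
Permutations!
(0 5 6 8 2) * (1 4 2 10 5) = (0 1 4 2)(5 6 8 10) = [1, 4, 0, 3, 2, 6, 8, 7, 10, 9, 5]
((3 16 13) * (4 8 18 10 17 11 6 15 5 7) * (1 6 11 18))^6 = ((1 6 15 5 7 4 8)(3 16 13)(10 17 18))^6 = (18)(1 8 4 7 5 15 6)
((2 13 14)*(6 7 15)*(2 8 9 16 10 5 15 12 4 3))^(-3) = ((2 13 14 8 9 16 10 5 15 6 7 12 4 3))^(-3) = (2 12 15 16 14 3 7 5 9 13 4 6 10 8)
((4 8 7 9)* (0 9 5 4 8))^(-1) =((0 9 8 7 5 4))^(-1) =(0 4 5 7 8 9)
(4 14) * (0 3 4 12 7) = (0 3 4 14 12 7) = [3, 1, 2, 4, 14, 5, 6, 0, 8, 9, 10, 11, 7, 13, 12]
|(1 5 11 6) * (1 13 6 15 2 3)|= |(1 5 11 15 2 3)(6 13)|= 6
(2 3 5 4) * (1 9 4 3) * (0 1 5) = (0 1 9 4 2 5 3) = [1, 9, 5, 0, 2, 3, 6, 7, 8, 4]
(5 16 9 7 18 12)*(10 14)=[0, 1, 2, 3, 4, 16, 6, 18, 8, 7, 14, 11, 5, 13, 10, 15, 9, 17, 12]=(5 16 9 7 18 12)(10 14)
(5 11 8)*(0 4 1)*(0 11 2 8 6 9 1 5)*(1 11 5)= (0 4 1 5 2 8)(6 9 11)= [4, 5, 8, 3, 1, 2, 9, 7, 0, 11, 10, 6]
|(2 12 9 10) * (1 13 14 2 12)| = |(1 13 14 2)(9 10 12)| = 12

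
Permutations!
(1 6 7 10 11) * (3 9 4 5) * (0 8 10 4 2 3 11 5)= (0 8 10 5 11 1 6 7 4)(2 3 9)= [8, 6, 3, 9, 0, 11, 7, 4, 10, 2, 5, 1]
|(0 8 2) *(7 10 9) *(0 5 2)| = |(0 8)(2 5)(7 10 9)| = 6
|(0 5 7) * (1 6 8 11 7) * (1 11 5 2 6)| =|(0 2 6 8 5 11 7)| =7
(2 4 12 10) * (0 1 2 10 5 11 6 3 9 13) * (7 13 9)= [1, 2, 4, 7, 12, 11, 3, 13, 8, 9, 10, 6, 5, 0]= (0 1 2 4 12 5 11 6 3 7 13)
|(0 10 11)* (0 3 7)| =5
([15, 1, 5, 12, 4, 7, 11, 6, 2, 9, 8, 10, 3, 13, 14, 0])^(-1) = [15, 1, 8, 12, 4, 2, 7, 5, 10, 9, 11, 6, 3, 13, 14, 0]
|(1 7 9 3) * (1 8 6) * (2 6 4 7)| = 15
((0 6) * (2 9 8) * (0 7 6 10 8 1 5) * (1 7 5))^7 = (0 5 6 7 9 2 8 10)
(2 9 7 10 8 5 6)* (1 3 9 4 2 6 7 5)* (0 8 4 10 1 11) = (0 8 11)(1 3 9 5 7)(2 10 4) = [8, 3, 10, 9, 2, 7, 6, 1, 11, 5, 4, 0]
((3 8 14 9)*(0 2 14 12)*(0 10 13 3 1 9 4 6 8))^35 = (0 8)(1 9)(2 12)(3 6)(4 13)(10 14)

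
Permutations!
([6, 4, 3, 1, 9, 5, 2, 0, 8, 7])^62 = (0 9 1 2)(3 6 7 4)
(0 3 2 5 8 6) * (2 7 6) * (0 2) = (0 3 7 6 2 5 8) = [3, 1, 5, 7, 4, 8, 2, 6, 0]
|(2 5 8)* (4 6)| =|(2 5 8)(4 6)| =6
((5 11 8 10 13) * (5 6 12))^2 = (5 8 13 12 11 10 6)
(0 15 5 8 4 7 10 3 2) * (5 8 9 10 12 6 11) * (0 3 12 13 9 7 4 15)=(2 3)(5 7 13 9 10 12 6 11)(8 15)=[0, 1, 3, 2, 4, 7, 11, 13, 15, 10, 12, 5, 6, 9, 14, 8]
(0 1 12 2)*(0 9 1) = (1 12 2 9) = [0, 12, 9, 3, 4, 5, 6, 7, 8, 1, 10, 11, 2]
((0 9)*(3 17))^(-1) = (0 9)(3 17)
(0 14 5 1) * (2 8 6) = (0 14 5 1)(2 8 6) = [14, 0, 8, 3, 4, 1, 2, 7, 6, 9, 10, 11, 12, 13, 5]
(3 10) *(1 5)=(1 5)(3 10)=[0, 5, 2, 10, 4, 1, 6, 7, 8, 9, 3]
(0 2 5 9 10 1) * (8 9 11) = (0 2 5 11 8 9 10 1) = [2, 0, 5, 3, 4, 11, 6, 7, 9, 10, 1, 8]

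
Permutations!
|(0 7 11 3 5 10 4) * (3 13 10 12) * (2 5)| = 12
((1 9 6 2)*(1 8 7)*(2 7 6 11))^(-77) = (11) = ((1 9 11 2 8 6 7))^(-77)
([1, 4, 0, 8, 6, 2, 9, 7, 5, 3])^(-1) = (0 2 5 8 3 9 6 4 1)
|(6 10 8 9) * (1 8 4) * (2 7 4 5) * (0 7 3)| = |(0 7 4 1 8 9 6 10 5 2 3)| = 11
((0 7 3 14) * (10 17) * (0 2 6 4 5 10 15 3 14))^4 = ((0 7 14 2 6 4 5 10 17 15 3))^4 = (0 6 17 7 4 15 14 5 3 2 10)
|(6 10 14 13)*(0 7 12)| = 12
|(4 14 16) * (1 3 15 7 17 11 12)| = 21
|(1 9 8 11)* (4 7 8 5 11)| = |(1 9 5 11)(4 7 8)| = 12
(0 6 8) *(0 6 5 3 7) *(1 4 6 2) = [5, 4, 1, 7, 6, 3, 8, 0, 2] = (0 5 3 7)(1 4 6 8 2)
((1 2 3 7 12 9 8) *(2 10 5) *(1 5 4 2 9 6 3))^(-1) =((1 10 4 2)(3 7 12 6)(5 9 8))^(-1) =(1 2 4 10)(3 6 12 7)(5 8 9)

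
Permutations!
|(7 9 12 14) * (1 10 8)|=12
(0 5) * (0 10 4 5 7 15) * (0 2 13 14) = (0 7 15 2 13 14)(4 5 10) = [7, 1, 13, 3, 5, 10, 6, 15, 8, 9, 4, 11, 12, 14, 0, 2]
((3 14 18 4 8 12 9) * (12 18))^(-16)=(4 18 8)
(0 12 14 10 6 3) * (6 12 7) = (0 7 6 3)(10 12 14) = [7, 1, 2, 0, 4, 5, 3, 6, 8, 9, 12, 11, 14, 13, 10]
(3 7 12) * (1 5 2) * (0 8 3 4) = (0 8 3 7 12 4)(1 5 2) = [8, 5, 1, 7, 0, 2, 6, 12, 3, 9, 10, 11, 4]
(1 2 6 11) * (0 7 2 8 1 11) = (11)(0 7 2 6)(1 8) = [7, 8, 6, 3, 4, 5, 0, 2, 1, 9, 10, 11]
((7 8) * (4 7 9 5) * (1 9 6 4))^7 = ((1 9 5)(4 7 8 6))^7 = (1 9 5)(4 6 8 7)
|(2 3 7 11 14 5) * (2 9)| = |(2 3 7 11 14 5 9)| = 7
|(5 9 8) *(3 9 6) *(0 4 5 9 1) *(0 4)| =10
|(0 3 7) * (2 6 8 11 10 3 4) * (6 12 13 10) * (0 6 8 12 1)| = |(0 4 2 1)(3 7 6 12 13 10)(8 11)| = 12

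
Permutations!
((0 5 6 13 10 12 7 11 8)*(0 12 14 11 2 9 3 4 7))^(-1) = (0 12 8 11 14 10 13 6 5)(2 7 4 3 9)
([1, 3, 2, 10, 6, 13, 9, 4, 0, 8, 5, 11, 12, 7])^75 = (0 9 4 13 10 1 8 6 7 5 3)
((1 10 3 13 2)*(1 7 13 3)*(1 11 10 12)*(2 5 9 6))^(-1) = ((1 12)(2 7 13 5 9 6)(10 11))^(-1) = (1 12)(2 6 9 5 13 7)(10 11)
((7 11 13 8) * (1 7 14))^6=((1 7 11 13 8 14))^6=(14)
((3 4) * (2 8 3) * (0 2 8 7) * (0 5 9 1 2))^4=(1 9 5 7 2)(3 4 8)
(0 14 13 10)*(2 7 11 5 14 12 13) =(0 12 13 10)(2 7 11 5 14) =[12, 1, 7, 3, 4, 14, 6, 11, 8, 9, 0, 5, 13, 10, 2]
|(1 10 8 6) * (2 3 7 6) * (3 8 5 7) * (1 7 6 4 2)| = 8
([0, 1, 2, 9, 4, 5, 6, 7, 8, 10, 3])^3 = [0, 1, 2, 3, 4, 5, 6, 7, 8, 9, 10]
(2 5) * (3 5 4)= (2 4 3 5)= [0, 1, 4, 5, 3, 2]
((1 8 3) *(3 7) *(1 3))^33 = (8)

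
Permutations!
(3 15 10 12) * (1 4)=(1 4)(3 15 10 12)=[0, 4, 2, 15, 1, 5, 6, 7, 8, 9, 12, 11, 3, 13, 14, 10]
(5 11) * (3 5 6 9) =(3 5 11 6 9) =[0, 1, 2, 5, 4, 11, 9, 7, 8, 3, 10, 6]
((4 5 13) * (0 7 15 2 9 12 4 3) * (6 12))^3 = ((0 7 15 2 9 6 12 4 5 13 3))^3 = (0 2 12 13 7 9 4 3 15 6 5)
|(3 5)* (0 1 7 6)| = 4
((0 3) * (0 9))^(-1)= (0 9 3)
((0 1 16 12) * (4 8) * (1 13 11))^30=((0 13 11 1 16 12)(4 8))^30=(16)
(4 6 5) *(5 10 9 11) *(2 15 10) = [0, 1, 15, 3, 6, 4, 2, 7, 8, 11, 9, 5, 12, 13, 14, 10] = (2 15 10 9 11 5 4 6)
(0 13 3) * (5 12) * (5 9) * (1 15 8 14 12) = [13, 15, 2, 0, 4, 1, 6, 7, 14, 5, 10, 11, 9, 3, 12, 8] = (0 13 3)(1 15 8 14 12 9 5)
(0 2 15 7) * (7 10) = (0 2 15 10 7) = [2, 1, 15, 3, 4, 5, 6, 0, 8, 9, 7, 11, 12, 13, 14, 10]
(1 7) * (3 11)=(1 7)(3 11)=[0, 7, 2, 11, 4, 5, 6, 1, 8, 9, 10, 3]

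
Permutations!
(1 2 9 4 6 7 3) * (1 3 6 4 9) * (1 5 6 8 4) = [0, 2, 5, 3, 1, 6, 7, 8, 4, 9] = (9)(1 2 5 6 7 8 4)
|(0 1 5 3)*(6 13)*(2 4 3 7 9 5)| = 30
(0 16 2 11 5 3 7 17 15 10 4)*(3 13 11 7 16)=(0 3 16 2 7 17 15 10 4)(5 13 11)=[3, 1, 7, 16, 0, 13, 6, 17, 8, 9, 4, 5, 12, 11, 14, 10, 2, 15]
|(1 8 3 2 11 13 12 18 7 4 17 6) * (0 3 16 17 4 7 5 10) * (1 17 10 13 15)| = 36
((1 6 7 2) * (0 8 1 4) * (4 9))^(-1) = ((0 8 1 6 7 2 9 4))^(-1) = (0 4 9 2 7 6 1 8)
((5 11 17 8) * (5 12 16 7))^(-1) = ((5 11 17 8 12 16 7))^(-1) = (5 7 16 12 8 17 11)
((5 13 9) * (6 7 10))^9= ((5 13 9)(6 7 10))^9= (13)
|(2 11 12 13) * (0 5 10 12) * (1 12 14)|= |(0 5 10 14 1 12 13 2 11)|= 9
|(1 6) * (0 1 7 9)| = |(0 1 6 7 9)| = 5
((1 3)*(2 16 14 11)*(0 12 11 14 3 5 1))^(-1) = ((0 12 11 2 16 3)(1 5))^(-1) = (0 3 16 2 11 12)(1 5)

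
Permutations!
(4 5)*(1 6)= [0, 6, 2, 3, 5, 4, 1]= (1 6)(4 5)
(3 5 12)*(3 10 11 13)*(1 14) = [0, 14, 2, 5, 4, 12, 6, 7, 8, 9, 11, 13, 10, 3, 1] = (1 14)(3 5 12 10 11 13)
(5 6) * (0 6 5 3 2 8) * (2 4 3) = [6, 1, 8, 4, 3, 5, 2, 7, 0] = (0 6 2 8)(3 4)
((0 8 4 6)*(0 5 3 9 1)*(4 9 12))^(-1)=((0 8 9 1)(3 12 4 6 5))^(-1)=(0 1 9 8)(3 5 6 4 12)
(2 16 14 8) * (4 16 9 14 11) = [0, 1, 9, 3, 16, 5, 6, 7, 2, 14, 10, 4, 12, 13, 8, 15, 11] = (2 9 14 8)(4 16 11)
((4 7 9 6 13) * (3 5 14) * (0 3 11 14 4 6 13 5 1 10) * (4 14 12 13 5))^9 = ((0 3 1 10)(4 7 9 5 14 11 12 13 6))^9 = (14)(0 3 1 10)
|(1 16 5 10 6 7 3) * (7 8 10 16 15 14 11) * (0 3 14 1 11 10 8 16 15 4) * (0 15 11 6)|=9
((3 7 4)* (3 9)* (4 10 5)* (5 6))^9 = (3 10 5 9 7 6 4)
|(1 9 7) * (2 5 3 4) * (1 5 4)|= |(1 9 7 5 3)(2 4)|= 10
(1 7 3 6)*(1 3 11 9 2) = (1 7 11 9 2)(3 6) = [0, 7, 1, 6, 4, 5, 3, 11, 8, 2, 10, 9]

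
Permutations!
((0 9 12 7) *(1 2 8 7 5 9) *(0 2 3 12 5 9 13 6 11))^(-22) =(0 5 1 13 3 6 12 11 9)(2 7 8)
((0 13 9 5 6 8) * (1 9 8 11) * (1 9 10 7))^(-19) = (0 8 13)(1 7 10)(5 6 11 9)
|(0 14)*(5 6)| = |(0 14)(5 6)| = 2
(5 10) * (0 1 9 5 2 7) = [1, 9, 7, 3, 4, 10, 6, 0, 8, 5, 2] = (0 1 9 5 10 2 7)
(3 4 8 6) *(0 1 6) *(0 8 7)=(8)(0 1 6 3 4 7)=[1, 6, 2, 4, 7, 5, 3, 0, 8]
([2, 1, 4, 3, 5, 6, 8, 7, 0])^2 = [4, 1, 5, 3, 6, 8, 0, 7, 2]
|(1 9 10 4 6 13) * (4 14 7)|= 8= |(1 9 10 14 7 4 6 13)|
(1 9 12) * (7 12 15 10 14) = [0, 9, 2, 3, 4, 5, 6, 12, 8, 15, 14, 11, 1, 13, 7, 10] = (1 9 15 10 14 7 12)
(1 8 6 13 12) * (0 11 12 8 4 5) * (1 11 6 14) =(0 6 13 8 14 1 4 5)(11 12) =[6, 4, 2, 3, 5, 0, 13, 7, 14, 9, 10, 12, 11, 8, 1]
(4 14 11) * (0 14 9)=(0 14 11 4 9)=[14, 1, 2, 3, 9, 5, 6, 7, 8, 0, 10, 4, 12, 13, 11]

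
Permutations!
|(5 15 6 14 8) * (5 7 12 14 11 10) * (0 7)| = 5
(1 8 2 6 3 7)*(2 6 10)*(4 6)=(1 8 4 6 3 7)(2 10)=[0, 8, 10, 7, 6, 5, 3, 1, 4, 9, 2]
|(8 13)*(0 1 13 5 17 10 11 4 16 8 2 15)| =35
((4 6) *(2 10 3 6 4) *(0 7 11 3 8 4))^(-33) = (0 3 10)(2 4 11)(6 8 7)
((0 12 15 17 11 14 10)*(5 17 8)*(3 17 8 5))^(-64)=(0 17 15 14 8)(3 12 11 5 10)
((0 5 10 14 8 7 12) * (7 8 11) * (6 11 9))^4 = ((0 5 10 14 9 6 11 7 12))^4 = (0 9 12 14 7 10 11 5 6)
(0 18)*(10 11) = (0 18)(10 11) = [18, 1, 2, 3, 4, 5, 6, 7, 8, 9, 11, 10, 12, 13, 14, 15, 16, 17, 0]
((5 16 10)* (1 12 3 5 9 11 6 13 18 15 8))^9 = (1 13 10 12 18 9 3 15 11 5 8 6 16)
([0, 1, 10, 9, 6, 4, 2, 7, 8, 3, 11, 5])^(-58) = [0, 1, 11, 3, 2, 6, 10, 7, 8, 9, 5, 4]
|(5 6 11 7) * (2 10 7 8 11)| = |(2 10 7 5 6)(8 11)| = 10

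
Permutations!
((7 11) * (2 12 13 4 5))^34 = (2 5 4 13 12)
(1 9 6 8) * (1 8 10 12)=(1 9 6 10 12)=[0, 9, 2, 3, 4, 5, 10, 7, 8, 6, 12, 11, 1]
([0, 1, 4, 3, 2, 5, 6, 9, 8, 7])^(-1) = (2 4)(7 9)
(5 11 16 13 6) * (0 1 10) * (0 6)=(0 1 10 6 5 11 16 13)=[1, 10, 2, 3, 4, 11, 5, 7, 8, 9, 6, 16, 12, 0, 14, 15, 13]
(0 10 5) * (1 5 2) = (0 10 2 1 5) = [10, 5, 1, 3, 4, 0, 6, 7, 8, 9, 2]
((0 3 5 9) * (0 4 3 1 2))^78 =(3 9)(4 5)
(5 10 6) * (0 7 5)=[7, 1, 2, 3, 4, 10, 0, 5, 8, 9, 6]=(0 7 5 10 6)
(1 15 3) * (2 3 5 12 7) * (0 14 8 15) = [14, 0, 3, 1, 4, 12, 6, 2, 15, 9, 10, 11, 7, 13, 8, 5] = (0 14 8 15 5 12 7 2 3 1)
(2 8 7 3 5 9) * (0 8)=[8, 1, 0, 5, 4, 9, 6, 3, 7, 2]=(0 8 7 3 5 9 2)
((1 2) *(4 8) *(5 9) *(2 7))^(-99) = (4 8)(5 9)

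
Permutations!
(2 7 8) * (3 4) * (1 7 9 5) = [0, 7, 9, 4, 3, 1, 6, 8, 2, 5] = (1 7 8 2 9 5)(3 4)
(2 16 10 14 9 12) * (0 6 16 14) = (0 6 16 10)(2 14 9 12) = [6, 1, 14, 3, 4, 5, 16, 7, 8, 12, 0, 11, 2, 13, 9, 15, 10]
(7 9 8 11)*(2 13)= [0, 1, 13, 3, 4, 5, 6, 9, 11, 8, 10, 7, 12, 2]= (2 13)(7 9 8 11)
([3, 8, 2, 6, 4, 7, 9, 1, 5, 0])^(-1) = [9, 7, 2, 0, 4, 8, 3, 5, 1, 6]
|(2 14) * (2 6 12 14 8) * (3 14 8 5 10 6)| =6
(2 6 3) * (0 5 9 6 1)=[5, 0, 1, 2, 4, 9, 3, 7, 8, 6]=(0 5 9 6 3 2 1)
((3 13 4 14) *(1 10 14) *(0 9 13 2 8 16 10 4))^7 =(0 9 13)(1 4)(2 8 16 10 14 3)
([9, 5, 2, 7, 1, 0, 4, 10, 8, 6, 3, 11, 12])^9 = [4, 9, 2, 3, 0, 6, 5, 7, 8, 1, 10, 11, 12]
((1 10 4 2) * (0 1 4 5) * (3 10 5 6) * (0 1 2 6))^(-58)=(0 4 3)(2 6 10)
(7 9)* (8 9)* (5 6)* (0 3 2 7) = (0 3 2 7 8 9)(5 6) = [3, 1, 7, 2, 4, 6, 5, 8, 9, 0]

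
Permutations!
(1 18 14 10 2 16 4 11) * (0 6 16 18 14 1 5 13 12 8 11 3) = (0 6 16 4 3)(1 14 10 2 18)(5 13 12 8 11) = [6, 14, 18, 0, 3, 13, 16, 7, 11, 9, 2, 5, 8, 12, 10, 15, 4, 17, 1]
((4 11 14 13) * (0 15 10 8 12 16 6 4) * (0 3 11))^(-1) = ((0 15 10 8 12 16 6 4)(3 11 14 13))^(-1) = (0 4 6 16 12 8 10 15)(3 13 14 11)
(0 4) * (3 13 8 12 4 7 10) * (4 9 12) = [7, 1, 2, 13, 0, 5, 6, 10, 4, 12, 3, 11, 9, 8] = (0 7 10 3 13 8 4)(9 12)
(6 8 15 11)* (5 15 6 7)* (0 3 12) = (0 3 12)(5 15 11 7)(6 8) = [3, 1, 2, 12, 4, 15, 8, 5, 6, 9, 10, 7, 0, 13, 14, 11]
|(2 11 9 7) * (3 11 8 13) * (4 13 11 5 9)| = |(2 8 11 4 13 3 5 9 7)| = 9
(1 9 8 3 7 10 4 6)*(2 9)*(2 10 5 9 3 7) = (1 10 4 6)(2 3)(5 9 8 7) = [0, 10, 3, 2, 6, 9, 1, 5, 7, 8, 4]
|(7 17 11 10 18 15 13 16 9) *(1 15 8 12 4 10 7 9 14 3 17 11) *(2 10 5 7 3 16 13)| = 26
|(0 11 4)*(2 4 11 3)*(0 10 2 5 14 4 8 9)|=9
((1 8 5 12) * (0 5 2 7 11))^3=(0 1 7 5 8 11 12 2)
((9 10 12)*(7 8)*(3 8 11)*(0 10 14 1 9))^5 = ((0 10 12)(1 9 14)(3 8 7 11))^5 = (0 12 10)(1 14 9)(3 8 7 11)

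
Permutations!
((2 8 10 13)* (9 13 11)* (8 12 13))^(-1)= ((2 12 13)(8 10 11 9))^(-1)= (2 13 12)(8 9 11 10)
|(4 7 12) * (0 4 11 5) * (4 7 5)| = |(0 7 12 11 4 5)| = 6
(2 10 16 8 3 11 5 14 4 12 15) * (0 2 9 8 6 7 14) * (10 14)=(0 2 14 4 12 15 9 8 3 11 5)(6 7 10 16)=[2, 1, 14, 11, 12, 0, 7, 10, 3, 8, 16, 5, 15, 13, 4, 9, 6]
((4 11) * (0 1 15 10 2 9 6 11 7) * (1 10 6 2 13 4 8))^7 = ((0 10 13 4 7)(1 15 6 11 8)(2 9))^7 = (0 13 7 10 4)(1 6 8 15 11)(2 9)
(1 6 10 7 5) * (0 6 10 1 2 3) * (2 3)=[6, 10, 2, 0, 4, 3, 1, 5, 8, 9, 7]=(0 6 1 10 7 5 3)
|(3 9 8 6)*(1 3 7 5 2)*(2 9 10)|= 20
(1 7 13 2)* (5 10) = [0, 7, 1, 3, 4, 10, 6, 13, 8, 9, 5, 11, 12, 2] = (1 7 13 2)(5 10)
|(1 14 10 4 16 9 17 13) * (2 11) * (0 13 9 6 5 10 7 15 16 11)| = 26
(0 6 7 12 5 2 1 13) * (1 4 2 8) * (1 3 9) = (0 6 7 12 5 8 3 9 1 13)(2 4) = [6, 13, 4, 9, 2, 8, 7, 12, 3, 1, 10, 11, 5, 0]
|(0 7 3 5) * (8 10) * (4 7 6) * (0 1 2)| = |(0 6 4 7 3 5 1 2)(8 10)| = 8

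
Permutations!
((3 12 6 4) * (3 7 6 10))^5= ((3 12 10)(4 7 6))^5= (3 10 12)(4 6 7)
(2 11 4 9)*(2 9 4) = (2 11) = [0, 1, 11, 3, 4, 5, 6, 7, 8, 9, 10, 2]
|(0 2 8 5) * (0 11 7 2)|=5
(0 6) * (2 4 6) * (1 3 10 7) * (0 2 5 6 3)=[5, 0, 4, 10, 3, 6, 2, 1, 8, 9, 7]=(0 5 6 2 4 3 10 7 1)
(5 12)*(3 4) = (3 4)(5 12) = [0, 1, 2, 4, 3, 12, 6, 7, 8, 9, 10, 11, 5]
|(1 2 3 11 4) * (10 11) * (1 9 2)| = |(2 3 10 11 4 9)| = 6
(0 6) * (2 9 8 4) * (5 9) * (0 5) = [6, 1, 0, 3, 2, 9, 5, 7, 4, 8] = (0 6 5 9 8 4 2)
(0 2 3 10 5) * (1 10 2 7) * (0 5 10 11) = (0 7 1 11)(2 3) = [7, 11, 3, 2, 4, 5, 6, 1, 8, 9, 10, 0]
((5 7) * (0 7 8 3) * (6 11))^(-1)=(0 3 8 5 7)(6 11)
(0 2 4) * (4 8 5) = (0 2 8 5 4) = [2, 1, 8, 3, 0, 4, 6, 7, 5]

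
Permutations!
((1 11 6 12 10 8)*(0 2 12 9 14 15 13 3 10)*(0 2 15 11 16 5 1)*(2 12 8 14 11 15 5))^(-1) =(0 8 2 16 1 5)(3 13 15 14 10)(6 11 9)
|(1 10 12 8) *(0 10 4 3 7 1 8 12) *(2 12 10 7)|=8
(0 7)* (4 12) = [7, 1, 2, 3, 12, 5, 6, 0, 8, 9, 10, 11, 4] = (0 7)(4 12)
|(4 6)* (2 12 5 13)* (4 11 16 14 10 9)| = 28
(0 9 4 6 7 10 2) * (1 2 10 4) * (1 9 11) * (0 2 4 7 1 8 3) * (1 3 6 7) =(0 11 8 6 3)(1 4 7) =[11, 4, 2, 0, 7, 5, 3, 1, 6, 9, 10, 8]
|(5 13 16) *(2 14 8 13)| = 6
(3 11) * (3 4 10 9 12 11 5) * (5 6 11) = (3 6 11 4 10 9 12 5) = [0, 1, 2, 6, 10, 3, 11, 7, 8, 12, 9, 4, 5]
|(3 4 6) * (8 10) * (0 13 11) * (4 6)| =|(0 13 11)(3 6)(8 10)| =6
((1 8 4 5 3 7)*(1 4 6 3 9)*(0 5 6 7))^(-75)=((0 5 9 1 8 7 4 6 3))^(-75)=(0 4 1)(3 7 9)(5 6 8)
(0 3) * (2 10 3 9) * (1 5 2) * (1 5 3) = (0 9 5 2 10 1 3) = [9, 3, 10, 0, 4, 2, 6, 7, 8, 5, 1]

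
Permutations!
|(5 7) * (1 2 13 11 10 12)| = |(1 2 13 11 10 12)(5 7)| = 6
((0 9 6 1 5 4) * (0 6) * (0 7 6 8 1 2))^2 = (0 7 2 9 6)(1 4)(5 8)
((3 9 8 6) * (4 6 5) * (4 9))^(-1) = (3 6 4)(5 8 9)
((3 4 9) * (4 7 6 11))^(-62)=(3 4 6)(7 9 11)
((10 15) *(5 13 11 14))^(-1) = (5 14 11 13)(10 15)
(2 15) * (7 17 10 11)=[0, 1, 15, 3, 4, 5, 6, 17, 8, 9, 11, 7, 12, 13, 14, 2, 16, 10]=(2 15)(7 17 10 11)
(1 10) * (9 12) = (1 10)(9 12) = [0, 10, 2, 3, 4, 5, 6, 7, 8, 12, 1, 11, 9]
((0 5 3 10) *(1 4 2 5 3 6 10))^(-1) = ((0 3 1 4 2 5 6 10))^(-1) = (0 10 6 5 2 4 1 3)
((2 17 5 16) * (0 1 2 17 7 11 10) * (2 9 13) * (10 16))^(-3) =((0 1 9 13 2 7 11 16 17 5 10))^(-3) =(0 17 7 9 10 16 2 1 5 11 13)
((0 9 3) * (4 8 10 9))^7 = ((0 4 8 10 9 3))^7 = (0 4 8 10 9 3)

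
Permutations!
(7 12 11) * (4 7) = (4 7 12 11) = [0, 1, 2, 3, 7, 5, 6, 12, 8, 9, 10, 4, 11]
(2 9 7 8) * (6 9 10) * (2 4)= (2 10 6 9 7 8 4)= [0, 1, 10, 3, 2, 5, 9, 8, 4, 7, 6]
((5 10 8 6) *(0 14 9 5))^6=((0 14 9 5 10 8 6))^6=(0 6 8 10 5 9 14)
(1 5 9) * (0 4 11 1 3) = (0 4 11 1 5 9 3) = [4, 5, 2, 0, 11, 9, 6, 7, 8, 3, 10, 1]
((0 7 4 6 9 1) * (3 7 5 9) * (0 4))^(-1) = (0 7 3 6 4 1 9 5)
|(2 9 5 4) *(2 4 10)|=4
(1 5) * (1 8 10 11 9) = (1 5 8 10 11 9) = [0, 5, 2, 3, 4, 8, 6, 7, 10, 1, 11, 9]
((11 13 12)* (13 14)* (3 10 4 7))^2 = (3 4)(7 10)(11 13)(12 14)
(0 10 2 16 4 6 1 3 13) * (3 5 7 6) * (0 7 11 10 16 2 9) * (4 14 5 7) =(0 16 14 5 11 10 9)(1 7 6)(3 13 4) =[16, 7, 2, 13, 3, 11, 1, 6, 8, 0, 9, 10, 12, 4, 5, 15, 14]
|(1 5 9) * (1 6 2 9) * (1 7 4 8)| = |(1 5 7 4 8)(2 9 6)| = 15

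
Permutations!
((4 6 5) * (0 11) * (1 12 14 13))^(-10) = ((0 11)(1 12 14 13)(4 6 5))^(-10) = (1 14)(4 5 6)(12 13)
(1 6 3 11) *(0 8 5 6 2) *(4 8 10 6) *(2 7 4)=(0 10 6 3 11 1 7 4 8 5 2)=[10, 7, 0, 11, 8, 2, 3, 4, 5, 9, 6, 1]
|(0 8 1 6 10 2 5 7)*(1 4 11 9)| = 11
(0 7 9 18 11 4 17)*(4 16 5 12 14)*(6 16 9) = (0 7 6 16 5 12 14 4 17)(9 18 11) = [7, 1, 2, 3, 17, 12, 16, 6, 8, 18, 10, 9, 14, 13, 4, 15, 5, 0, 11]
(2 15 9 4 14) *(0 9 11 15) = (0 9 4 14 2)(11 15) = [9, 1, 0, 3, 14, 5, 6, 7, 8, 4, 10, 15, 12, 13, 2, 11]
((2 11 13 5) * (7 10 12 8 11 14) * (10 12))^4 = (2 8)(5 12)(7 13)(11 14)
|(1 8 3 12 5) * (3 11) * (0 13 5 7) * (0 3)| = 6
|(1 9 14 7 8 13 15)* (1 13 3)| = 6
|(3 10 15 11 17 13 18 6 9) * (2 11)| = |(2 11 17 13 18 6 9 3 10 15)| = 10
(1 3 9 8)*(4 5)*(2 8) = [0, 3, 8, 9, 5, 4, 6, 7, 1, 2] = (1 3 9 2 8)(4 5)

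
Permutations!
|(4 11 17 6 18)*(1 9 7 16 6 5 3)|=11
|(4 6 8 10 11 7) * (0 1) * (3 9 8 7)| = |(0 1)(3 9 8 10 11)(4 6 7)| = 30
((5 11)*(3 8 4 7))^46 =((3 8 4 7)(5 11))^46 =(11)(3 4)(7 8)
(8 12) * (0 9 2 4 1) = [9, 0, 4, 3, 1, 5, 6, 7, 12, 2, 10, 11, 8] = (0 9 2 4 1)(8 12)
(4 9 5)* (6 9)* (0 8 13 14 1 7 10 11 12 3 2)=(0 8 13 14 1 7 10 11 12 3 2)(4 6 9 5)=[8, 7, 0, 2, 6, 4, 9, 10, 13, 5, 11, 12, 3, 14, 1]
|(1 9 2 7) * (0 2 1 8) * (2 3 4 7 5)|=|(0 3 4 7 8)(1 9)(2 5)|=10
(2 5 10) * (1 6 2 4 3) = [0, 6, 5, 1, 3, 10, 2, 7, 8, 9, 4] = (1 6 2 5 10 4 3)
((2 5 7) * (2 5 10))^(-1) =((2 10)(5 7))^(-1) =(2 10)(5 7)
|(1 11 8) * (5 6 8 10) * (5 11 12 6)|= |(1 12 6 8)(10 11)|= 4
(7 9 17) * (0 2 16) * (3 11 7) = (0 2 16)(3 11 7 9 17) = [2, 1, 16, 11, 4, 5, 6, 9, 8, 17, 10, 7, 12, 13, 14, 15, 0, 3]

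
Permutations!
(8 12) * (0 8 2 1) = (0 8 12 2 1) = [8, 0, 1, 3, 4, 5, 6, 7, 12, 9, 10, 11, 2]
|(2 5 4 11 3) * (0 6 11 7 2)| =4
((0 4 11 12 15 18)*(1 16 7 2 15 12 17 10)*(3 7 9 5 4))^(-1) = (0 18 15 2 7 3)(1 10 17 11 4 5 9 16)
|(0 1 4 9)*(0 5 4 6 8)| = |(0 1 6 8)(4 9 5)| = 12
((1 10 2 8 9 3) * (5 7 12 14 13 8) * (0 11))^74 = ((0 11)(1 10 2 5 7 12 14 13 8 9 3))^74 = (1 8 12 2 3 13 7 10 9 14 5)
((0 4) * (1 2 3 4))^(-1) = ((0 1 2 3 4))^(-1) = (0 4 3 2 1)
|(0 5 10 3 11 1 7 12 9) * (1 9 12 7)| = |(12)(0 5 10 3 11 9)| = 6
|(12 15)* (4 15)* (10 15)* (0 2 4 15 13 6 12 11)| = |(0 2 4 10 13 6 12 15 11)| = 9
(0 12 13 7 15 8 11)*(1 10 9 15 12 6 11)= (0 6 11)(1 10 9 15 8)(7 12 13)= [6, 10, 2, 3, 4, 5, 11, 12, 1, 15, 9, 0, 13, 7, 14, 8]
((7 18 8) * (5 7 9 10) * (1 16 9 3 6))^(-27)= ((1 16 9 10 5 7 18 8 3 6))^(-27)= (1 10 18 6 9 7 3 16 5 8)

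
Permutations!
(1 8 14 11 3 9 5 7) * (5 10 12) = (1 8 14 11 3 9 10 12 5 7) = [0, 8, 2, 9, 4, 7, 6, 1, 14, 10, 12, 3, 5, 13, 11]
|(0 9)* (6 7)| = 2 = |(0 9)(6 7)|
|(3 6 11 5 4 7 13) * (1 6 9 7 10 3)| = |(1 6 11 5 4 10 3 9 7 13)| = 10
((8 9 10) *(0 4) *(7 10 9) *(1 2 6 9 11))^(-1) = ((0 4)(1 2 6 9 11)(7 10 8))^(-1) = (0 4)(1 11 9 6 2)(7 8 10)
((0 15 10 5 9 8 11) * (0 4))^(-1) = ((0 15 10 5 9 8 11 4))^(-1) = (0 4 11 8 9 5 10 15)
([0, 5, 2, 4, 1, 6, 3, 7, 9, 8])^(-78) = [0, 6, 2, 1, 5, 3, 4, 7, 8, 9]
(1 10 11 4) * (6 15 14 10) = (1 6 15 14 10 11 4) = [0, 6, 2, 3, 1, 5, 15, 7, 8, 9, 11, 4, 12, 13, 10, 14]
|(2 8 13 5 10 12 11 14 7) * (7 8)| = |(2 7)(5 10 12 11 14 8 13)| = 14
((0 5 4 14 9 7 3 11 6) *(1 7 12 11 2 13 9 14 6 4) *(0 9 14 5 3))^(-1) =((0 3 2 13 14 5 1 7)(4 6 9 12 11))^(-1) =(0 7 1 5 14 13 2 3)(4 11 12 9 6)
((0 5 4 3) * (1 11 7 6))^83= ((0 5 4 3)(1 11 7 6))^83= (0 3 4 5)(1 6 7 11)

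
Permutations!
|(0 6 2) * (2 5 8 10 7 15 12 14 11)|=|(0 6 5 8 10 7 15 12 14 11 2)|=11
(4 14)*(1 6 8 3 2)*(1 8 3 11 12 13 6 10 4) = (1 10 4 14)(2 8 11 12 13 6 3) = [0, 10, 8, 2, 14, 5, 3, 7, 11, 9, 4, 12, 13, 6, 1]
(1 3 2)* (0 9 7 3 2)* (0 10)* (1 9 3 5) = (0 3 10)(1 2 9 7 5) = [3, 2, 9, 10, 4, 1, 6, 5, 8, 7, 0]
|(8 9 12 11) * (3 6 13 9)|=7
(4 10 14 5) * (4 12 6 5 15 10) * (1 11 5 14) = (1 11 5 12 6 14 15 10) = [0, 11, 2, 3, 4, 12, 14, 7, 8, 9, 1, 5, 6, 13, 15, 10]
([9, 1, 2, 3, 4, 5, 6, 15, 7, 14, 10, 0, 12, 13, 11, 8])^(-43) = [9, 1, 2, 3, 4, 5, 6, 8, 15, 14, 10, 0, 12, 13, 11, 7]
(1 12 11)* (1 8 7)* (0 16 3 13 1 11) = (0 16 3 13 1 12)(7 11 8) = [16, 12, 2, 13, 4, 5, 6, 11, 7, 9, 10, 8, 0, 1, 14, 15, 3]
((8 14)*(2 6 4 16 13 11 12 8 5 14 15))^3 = (2 16 12)(4 11 15)(5 14)(6 13 8)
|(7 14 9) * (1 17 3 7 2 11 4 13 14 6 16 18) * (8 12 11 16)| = |(1 17 3 7 6 8 12 11 4 13 14 9 2 16 18)| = 15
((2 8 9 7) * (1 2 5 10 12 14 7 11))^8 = ((1 2 8 9 11)(5 10 12 14 7))^8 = (1 9 2 11 8)(5 14 10 7 12)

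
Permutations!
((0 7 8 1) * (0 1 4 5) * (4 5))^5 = (0 7 8 5)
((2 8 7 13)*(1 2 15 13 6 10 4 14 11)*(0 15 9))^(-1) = ((0 15 13 9)(1 2 8 7 6 10 4 14 11))^(-1) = (0 9 13 15)(1 11 14 4 10 6 7 8 2)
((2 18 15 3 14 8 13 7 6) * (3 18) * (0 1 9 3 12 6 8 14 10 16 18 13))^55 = ((0 1 9 3 10 16 18 15 13 7 8)(2 12 6))^55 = (18)(2 12 6)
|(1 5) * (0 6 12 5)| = 5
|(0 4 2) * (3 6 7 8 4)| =7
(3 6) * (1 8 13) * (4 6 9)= (1 8 13)(3 9 4 6)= [0, 8, 2, 9, 6, 5, 3, 7, 13, 4, 10, 11, 12, 1]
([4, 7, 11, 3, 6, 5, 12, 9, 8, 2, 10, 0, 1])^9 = (12)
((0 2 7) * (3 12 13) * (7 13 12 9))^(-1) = (0 7 9 3 13 2)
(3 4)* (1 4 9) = (1 4 3 9) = [0, 4, 2, 9, 3, 5, 6, 7, 8, 1]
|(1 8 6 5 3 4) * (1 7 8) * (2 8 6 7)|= |(2 8 7 6 5 3 4)|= 7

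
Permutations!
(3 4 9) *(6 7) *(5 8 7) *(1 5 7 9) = (1 5 8 9 3 4)(6 7) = [0, 5, 2, 4, 1, 8, 7, 6, 9, 3]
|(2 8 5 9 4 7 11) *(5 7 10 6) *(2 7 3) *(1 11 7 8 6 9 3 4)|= 12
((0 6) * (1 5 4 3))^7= ((0 6)(1 5 4 3))^7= (0 6)(1 3 4 5)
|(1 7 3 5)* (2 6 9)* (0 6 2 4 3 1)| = 6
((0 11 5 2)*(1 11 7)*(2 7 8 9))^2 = (0 9)(1 5)(2 8)(7 11)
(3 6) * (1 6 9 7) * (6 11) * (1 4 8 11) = (3 9 7 4 8 11 6) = [0, 1, 2, 9, 8, 5, 3, 4, 11, 7, 10, 6]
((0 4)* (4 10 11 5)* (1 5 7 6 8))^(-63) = (11) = ((0 10 11 7 6 8 1 5 4))^(-63)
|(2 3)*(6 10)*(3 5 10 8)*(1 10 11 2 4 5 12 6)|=8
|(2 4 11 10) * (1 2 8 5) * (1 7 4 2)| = |(4 11 10 8 5 7)| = 6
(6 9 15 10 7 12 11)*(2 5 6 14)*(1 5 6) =(1 5)(2 6 9 15 10 7 12 11 14) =[0, 5, 6, 3, 4, 1, 9, 12, 8, 15, 7, 14, 11, 13, 2, 10]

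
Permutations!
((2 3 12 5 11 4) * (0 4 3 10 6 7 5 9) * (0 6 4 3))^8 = (12)(2 4 10)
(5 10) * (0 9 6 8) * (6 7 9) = [6, 1, 2, 3, 4, 10, 8, 9, 0, 7, 5] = (0 6 8)(5 10)(7 9)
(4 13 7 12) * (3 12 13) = [0, 1, 2, 12, 3, 5, 6, 13, 8, 9, 10, 11, 4, 7] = (3 12 4)(7 13)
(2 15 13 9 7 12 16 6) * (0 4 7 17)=(0 4 7 12 16 6 2 15 13 9 17)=[4, 1, 15, 3, 7, 5, 2, 12, 8, 17, 10, 11, 16, 9, 14, 13, 6, 0]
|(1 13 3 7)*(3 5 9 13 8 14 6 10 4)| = 24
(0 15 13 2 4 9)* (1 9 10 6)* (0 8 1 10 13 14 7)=(0 15 14 7)(1 9 8)(2 4 13)(6 10)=[15, 9, 4, 3, 13, 5, 10, 0, 1, 8, 6, 11, 12, 2, 7, 14]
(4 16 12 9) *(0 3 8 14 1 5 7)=(0 3 8 14 1 5 7)(4 16 12 9)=[3, 5, 2, 8, 16, 7, 6, 0, 14, 4, 10, 11, 9, 13, 1, 15, 12]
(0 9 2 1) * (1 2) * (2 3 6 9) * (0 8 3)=(0 2)(1 8 3 6 9)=[2, 8, 0, 6, 4, 5, 9, 7, 3, 1]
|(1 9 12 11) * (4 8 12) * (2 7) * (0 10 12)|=8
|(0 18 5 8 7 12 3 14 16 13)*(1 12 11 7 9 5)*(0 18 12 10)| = |(0 12 3 14 16 13 18 1 10)(5 8 9)(7 11)| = 18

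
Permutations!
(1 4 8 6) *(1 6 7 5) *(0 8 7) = (0 8)(1 4 7 5) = [8, 4, 2, 3, 7, 1, 6, 5, 0]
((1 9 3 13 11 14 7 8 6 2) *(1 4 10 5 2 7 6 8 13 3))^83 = (1 9)(2 5 10 4)(6 11 7 14 13)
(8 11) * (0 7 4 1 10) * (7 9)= [9, 10, 2, 3, 1, 5, 6, 4, 11, 7, 0, 8]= (0 9 7 4 1 10)(8 11)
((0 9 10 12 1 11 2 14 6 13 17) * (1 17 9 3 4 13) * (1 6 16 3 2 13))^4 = (0 3 13 17 16 11 12 14 1 10 2 4 9)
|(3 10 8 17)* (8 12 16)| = |(3 10 12 16 8 17)| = 6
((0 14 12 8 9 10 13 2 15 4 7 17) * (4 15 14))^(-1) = ((0 4 7 17)(2 14 12 8 9 10 13))^(-1) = (0 17 7 4)(2 13 10 9 8 12 14)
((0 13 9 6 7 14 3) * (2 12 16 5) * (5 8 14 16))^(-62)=((0 13 9 6 7 16 8 14 3)(2 12 5))^(-62)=(0 13 9 6 7 16 8 14 3)(2 12 5)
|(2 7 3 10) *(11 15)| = |(2 7 3 10)(11 15)| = 4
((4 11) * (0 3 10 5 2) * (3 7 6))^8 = ((0 7 6 3 10 5 2)(4 11))^8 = (11)(0 7 6 3 10 5 2)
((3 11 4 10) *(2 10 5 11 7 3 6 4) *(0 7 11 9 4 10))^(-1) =((0 7 3 11 2)(4 5 9)(6 10))^(-1) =(0 2 11 3 7)(4 9 5)(6 10)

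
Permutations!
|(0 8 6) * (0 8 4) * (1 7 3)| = |(0 4)(1 7 3)(6 8)| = 6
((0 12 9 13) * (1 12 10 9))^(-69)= ((0 10 9 13)(1 12))^(-69)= (0 13 9 10)(1 12)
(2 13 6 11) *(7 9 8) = (2 13 6 11)(7 9 8) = [0, 1, 13, 3, 4, 5, 11, 9, 7, 8, 10, 2, 12, 6]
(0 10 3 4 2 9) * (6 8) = (0 10 3 4 2 9)(6 8) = [10, 1, 9, 4, 2, 5, 8, 7, 6, 0, 3]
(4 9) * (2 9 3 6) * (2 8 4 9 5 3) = [0, 1, 5, 6, 2, 3, 8, 7, 4, 9] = (9)(2 5 3 6 8 4)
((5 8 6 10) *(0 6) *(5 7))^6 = (10)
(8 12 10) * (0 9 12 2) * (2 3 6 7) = [9, 1, 0, 6, 4, 5, 7, 2, 3, 12, 8, 11, 10] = (0 9 12 10 8 3 6 7 2)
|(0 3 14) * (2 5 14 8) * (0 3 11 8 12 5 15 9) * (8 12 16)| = 11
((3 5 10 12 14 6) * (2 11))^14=(3 10 14)(5 12 6)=((2 11)(3 5 10 12 14 6))^14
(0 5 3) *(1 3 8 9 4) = (0 5 8 9 4 1 3) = [5, 3, 2, 0, 1, 8, 6, 7, 9, 4]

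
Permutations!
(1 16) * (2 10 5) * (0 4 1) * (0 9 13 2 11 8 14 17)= [4, 16, 10, 3, 1, 11, 6, 7, 14, 13, 5, 8, 12, 2, 17, 15, 9, 0]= (0 4 1 16 9 13 2 10 5 11 8 14 17)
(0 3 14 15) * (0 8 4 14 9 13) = (0 3 9 13)(4 14 15 8) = [3, 1, 2, 9, 14, 5, 6, 7, 4, 13, 10, 11, 12, 0, 15, 8]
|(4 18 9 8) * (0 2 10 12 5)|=20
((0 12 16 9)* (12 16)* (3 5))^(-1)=(0 9 16)(3 5)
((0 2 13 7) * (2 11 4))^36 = (13) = ((0 11 4 2 13 7))^36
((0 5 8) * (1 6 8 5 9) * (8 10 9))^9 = (0 8)(1 6 10 9)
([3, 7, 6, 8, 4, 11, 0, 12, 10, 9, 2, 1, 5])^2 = (0 8 2)(1 12 11 7 5)(3 10 6)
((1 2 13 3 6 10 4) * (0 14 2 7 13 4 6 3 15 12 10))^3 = ((0 14 2 4 1 7 13 15 12 10 6))^3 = (0 4 13 10 14 1 15 6 2 7 12)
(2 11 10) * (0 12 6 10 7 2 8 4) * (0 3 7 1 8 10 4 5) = [12, 8, 11, 7, 3, 0, 4, 2, 5, 9, 10, 1, 6] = (0 12 6 4 3 7 2 11 1 8 5)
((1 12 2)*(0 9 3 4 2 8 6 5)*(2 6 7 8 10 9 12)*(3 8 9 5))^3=((0 12 10 5)(1 2)(3 4 6)(7 9 8))^3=(0 5 10 12)(1 2)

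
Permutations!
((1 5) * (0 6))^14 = ((0 6)(1 5))^14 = (6)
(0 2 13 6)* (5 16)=(0 2 13 6)(5 16)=[2, 1, 13, 3, 4, 16, 0, 7, 8, 9, 10, 11, 12, 6, 14, 15, 5]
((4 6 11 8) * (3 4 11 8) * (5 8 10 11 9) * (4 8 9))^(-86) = ((3 8 4 6 10 11)(5 9))^(-86) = (3 10 4)(6 8 11)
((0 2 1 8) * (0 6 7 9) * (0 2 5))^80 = (1 6 9)(2 8 7)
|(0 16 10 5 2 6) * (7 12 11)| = |(0 16 10 5 2 6)(7 12 11)| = 6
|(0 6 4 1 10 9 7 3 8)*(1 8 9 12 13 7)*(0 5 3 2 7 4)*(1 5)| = 6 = |(0 6)(1 10 12 13 4 8)(2 7)(3 9 5)|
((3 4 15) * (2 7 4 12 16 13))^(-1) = ((2 7 4 15 3 12 16 13))^(-1) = (2 13 16 12 3 15 4 7)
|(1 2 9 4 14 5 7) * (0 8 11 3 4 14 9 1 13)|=10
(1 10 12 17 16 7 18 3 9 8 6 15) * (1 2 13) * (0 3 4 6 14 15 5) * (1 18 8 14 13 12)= (0 3 9 14 15 2 12 17 16 7 8 13 18 4 6 5)(1 10)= [3, 10, 12, 9, 6, 0, 5, 8, 13, 14, 1, 11, 17, 18, 15, 2, 7, 16, 4]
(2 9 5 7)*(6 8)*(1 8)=(1 8 6)(2 9 5 7)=[0, 8, 9, 3, 4, 7, 1, 2, 6, 5]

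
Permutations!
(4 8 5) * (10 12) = (4 8 5)(10 12) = [0, 1, 2, 3, 8, 4, 6, 7, 5, 9, 12, 11, 10]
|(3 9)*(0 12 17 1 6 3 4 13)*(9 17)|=20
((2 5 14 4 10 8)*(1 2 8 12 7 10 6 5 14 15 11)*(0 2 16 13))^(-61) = (0 5 13 6 16 4 1 14 11 2 15)(7 12 10)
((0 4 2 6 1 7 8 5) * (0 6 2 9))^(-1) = (0 9 4)(1 6 5 8 7)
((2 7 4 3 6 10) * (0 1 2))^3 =(0 7 6 1 4 10 2 3)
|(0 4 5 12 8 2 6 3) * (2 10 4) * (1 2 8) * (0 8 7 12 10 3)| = |(0 7 12 1 2 6)(3 8)(4 5 10)| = 6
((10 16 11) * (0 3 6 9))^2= (0 6)(3 9)(10 11 16)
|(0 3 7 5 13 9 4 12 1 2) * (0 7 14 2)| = |(0 3 14 2 7 5 13 9 4 12 1)| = 11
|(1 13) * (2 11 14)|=6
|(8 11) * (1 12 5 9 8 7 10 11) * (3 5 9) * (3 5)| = |(1 12 9 8)(7 10 11)| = 12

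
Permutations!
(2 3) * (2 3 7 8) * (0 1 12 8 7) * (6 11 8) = (0 1 12 6 11 8 2) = [1, 12, 0, 3, 4, 5, 11, 7, 2, 9, 10, 8, 6]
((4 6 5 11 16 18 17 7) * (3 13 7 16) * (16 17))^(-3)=((3 13 7 4 6 5 11)(16 18))^(-3)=(3 6 13 5 7 11 4)(16 18)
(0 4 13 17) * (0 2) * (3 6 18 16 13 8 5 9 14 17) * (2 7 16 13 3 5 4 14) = (0 14 17 7 16 3 6 18 13 5 9 2)(4 8) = [14, 1, 0, 6, 8, 9, 18, 16, 4, 2, 10, 11, 12, 5, 17, 15, 3, 7, 13]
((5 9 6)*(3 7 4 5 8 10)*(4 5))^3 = ((3 7 5 9 6 8 10))^3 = (3 9 10 5 8 7 6)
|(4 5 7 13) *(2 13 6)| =|(2 13 4 5 7 6)| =6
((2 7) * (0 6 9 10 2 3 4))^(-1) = ((0 6 9 10 2 7 3 4))^(-1) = (0 4 3 7 2 10 9 6)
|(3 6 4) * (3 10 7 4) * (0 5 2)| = 6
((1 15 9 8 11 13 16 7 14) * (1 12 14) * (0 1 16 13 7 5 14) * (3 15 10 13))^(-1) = ((0 1 10 13 3 15 9 8 11 7 16 5 14 12))^(-1) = (0 12 14 5 16 7 11 8 9 15 3 13 10 1)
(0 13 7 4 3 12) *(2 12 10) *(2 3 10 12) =(0 13 7 4 10 3 12) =[13, 1, 2, 12, 10, 5, 6, 4, 8, 9, 3, 11, 0, 7]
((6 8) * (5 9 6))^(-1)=(5 8 6 9)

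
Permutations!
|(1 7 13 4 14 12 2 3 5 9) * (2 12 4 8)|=|(1 7 13 8 2 3 5 9)(4 14)|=8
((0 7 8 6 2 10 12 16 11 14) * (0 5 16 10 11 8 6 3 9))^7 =((0 7 6 2 11 14 5 16 8 3 9)(10 12))^7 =(0 16 2 9 5 6 3 14 7 8 11)(10 12)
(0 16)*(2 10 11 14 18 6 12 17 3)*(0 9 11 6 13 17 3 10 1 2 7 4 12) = [16, 2, 1, 7, 12, 5, 0, 4, 8, 11, 6, 14, 3, 17, 18, 15, 9, 10, 13] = (0 16 9 11 14 18 13 17 10 6)(1 2)(3 7 4 12)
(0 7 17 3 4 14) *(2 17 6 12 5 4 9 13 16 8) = [7, 1, 17, 9, 14, 4, 12, 6, 2, 13, 10, 11, 5, 16, 0, 15, 8, 3] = (0 7 6 12 5 4 14)(2 17 3 9 13 16 8)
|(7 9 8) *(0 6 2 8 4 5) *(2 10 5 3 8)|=20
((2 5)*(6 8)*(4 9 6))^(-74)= ((2 5)(4 9 6 8))^(-74)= (4 6)(8 9)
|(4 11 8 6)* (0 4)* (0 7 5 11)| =10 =|(0 4)(5 11 8 6 7)|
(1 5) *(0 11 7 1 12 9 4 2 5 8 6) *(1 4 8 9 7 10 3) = (0 11 10 3 1 9 8 6)(2 5 12 7 4) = [11, 9, 5, 1, 2, 12, 0, 4, 6, 8, 3, 10, 7]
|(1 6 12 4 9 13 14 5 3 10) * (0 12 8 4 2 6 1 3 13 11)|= 24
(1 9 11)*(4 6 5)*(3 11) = (1 9 3 11)(4 6 5) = [0, 9, 2, 11, 6, 4, 5, 7, 8, 3, 10, 1]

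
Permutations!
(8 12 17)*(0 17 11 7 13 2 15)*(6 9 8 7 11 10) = (0 17 7 13 2 15)(6 9 8 12 10) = [17, 1, 15, 3, 4, 5, 9, 13, 12, 8, 6, 11, 10, 2, 14, 0, 16, 7]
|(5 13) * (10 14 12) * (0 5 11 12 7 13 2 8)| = 12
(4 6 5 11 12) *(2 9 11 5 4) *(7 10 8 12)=[0, 1, 9, 3, 6, 5, 4, 10, 12, 11, 8, 7, 2]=(2 9 11 7 10 8 12)(4 6)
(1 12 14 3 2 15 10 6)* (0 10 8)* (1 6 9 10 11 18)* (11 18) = (0 18 1 12 14 3 2 15 8)(9 10) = [18, 12, 15, 2, 4, 5, 6, 7, 0, 10, 9, 11, 14, 13, 3, 8, 16, 17, 1]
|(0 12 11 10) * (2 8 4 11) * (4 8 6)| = |(0 12 2 6 4 11 10)| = 7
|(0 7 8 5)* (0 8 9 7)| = 2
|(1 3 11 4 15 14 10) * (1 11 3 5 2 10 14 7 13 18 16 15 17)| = 35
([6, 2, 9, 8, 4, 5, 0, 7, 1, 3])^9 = [6, 8, 1, 9, 4, 5, 0, 7, 3, 2]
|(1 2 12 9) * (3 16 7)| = 12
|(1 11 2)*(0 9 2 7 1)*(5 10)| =6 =|(0 9 2)(1 11 7)(5 10)|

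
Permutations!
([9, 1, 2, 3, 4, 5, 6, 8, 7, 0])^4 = (9)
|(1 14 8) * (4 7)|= |(1 14 8)(4 7)|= 6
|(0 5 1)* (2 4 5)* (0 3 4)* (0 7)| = 12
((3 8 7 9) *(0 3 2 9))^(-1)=((0 3 8 7)(2 9))^(-1)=(0 7 8 3)(2 9)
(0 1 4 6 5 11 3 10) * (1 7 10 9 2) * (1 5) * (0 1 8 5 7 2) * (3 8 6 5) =(0 2 7 10 1 4 5 11 8 3 9) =[2, 4, 7, 9, 5, 11, 6, 10, 3, 0, 1, 8]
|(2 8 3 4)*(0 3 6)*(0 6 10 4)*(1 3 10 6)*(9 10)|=|(0 9 10 4 2 8 6 1 3)|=9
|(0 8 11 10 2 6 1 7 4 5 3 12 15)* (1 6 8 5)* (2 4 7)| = 30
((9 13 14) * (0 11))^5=((0 11)(9 13 14))^5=(0 11)(9 14 13)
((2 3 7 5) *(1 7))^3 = (1 2 7 3 5)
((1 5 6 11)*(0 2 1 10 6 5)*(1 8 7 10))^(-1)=(0 1 11 6 10 7 8 2)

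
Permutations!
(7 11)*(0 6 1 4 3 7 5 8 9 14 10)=[6, 4, 2, 7, 3, 8, 1, 11, 9, 14, 0, 5, 12, 13, 10]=(0 6 1 4 3 7 11 5 8 9 14 10)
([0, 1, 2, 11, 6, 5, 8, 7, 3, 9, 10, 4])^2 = [0, 1, 2, 4, 8, 5, 3, 7, 11, 9, 10, 6]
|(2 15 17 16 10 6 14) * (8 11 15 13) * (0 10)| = 11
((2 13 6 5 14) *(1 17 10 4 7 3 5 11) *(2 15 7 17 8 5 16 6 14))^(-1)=(1 11 6 16 3 7 15 14 13 2 5 8)(4 10 17)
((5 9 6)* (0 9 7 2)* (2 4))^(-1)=((0 9 6 5 7 4 2))^(-1)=(0 2 4 7 5 6 9)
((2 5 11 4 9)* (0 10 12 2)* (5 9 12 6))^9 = ((0 10 6 5 11 4 12 2 9))^9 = (12)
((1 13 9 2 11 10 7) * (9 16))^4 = (1 2)(7 9)(10 16)(11 13)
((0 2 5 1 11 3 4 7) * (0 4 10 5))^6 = (1 11 3 10 5)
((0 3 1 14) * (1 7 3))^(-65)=(0 1 14)(3 7)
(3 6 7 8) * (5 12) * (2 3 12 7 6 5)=[0, 1, 3, 5, 4, 7, 6, 8, 12, 9, 10, 11, 2]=(2 3 5 7 8 12)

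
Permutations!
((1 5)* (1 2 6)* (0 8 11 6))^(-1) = ((0 8 11 6 1 5 2))^(-1) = (0 2 5 1 6 11 8)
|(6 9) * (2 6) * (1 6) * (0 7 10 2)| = 7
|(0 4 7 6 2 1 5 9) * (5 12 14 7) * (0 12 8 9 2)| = 11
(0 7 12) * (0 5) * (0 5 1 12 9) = (0 7 9)(1 12) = [7, 12, 2, 3, 4, 5, 6, 9, 8, 0, 10, 11, 1]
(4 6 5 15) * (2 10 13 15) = [0, 1, 10, 3, 6, 2, 5, 7, 8, 9, 13, 11, 12, 15, 14, 4] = (2 10 13 15 4 6 5)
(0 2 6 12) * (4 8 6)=(0 2 4 8 6 12)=[2, 1, 4, 3, 8, 5, 12, 7, 6, 9, 10, 11, 0]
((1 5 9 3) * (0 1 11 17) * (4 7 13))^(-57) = ((0 1 5 9 3 11 17)(4 7 13))^(-57) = (0 17 11 3 9 5 1)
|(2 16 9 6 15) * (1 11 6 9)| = |(1 11 6 15 2 16)| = 6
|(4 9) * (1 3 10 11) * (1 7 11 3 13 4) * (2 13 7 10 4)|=|(1 7 11 10 3 4 9)(2 13)|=14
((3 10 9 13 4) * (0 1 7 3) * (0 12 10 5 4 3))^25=(0 1 7)(3 10 5 9 4 13 12)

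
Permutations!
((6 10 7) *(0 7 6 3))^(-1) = (0 3 7)(6 10) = ((0 7 3)(6 10))^(-1)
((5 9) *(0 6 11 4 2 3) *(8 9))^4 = (0 2 11)(3 4 6)(5 8 9)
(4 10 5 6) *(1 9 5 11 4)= (1 9 5 6)(4 10 11)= [0, 9, 2, 3, 10, 6, 1, 7, 8, 5, 11, 4]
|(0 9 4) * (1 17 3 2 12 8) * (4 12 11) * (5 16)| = 10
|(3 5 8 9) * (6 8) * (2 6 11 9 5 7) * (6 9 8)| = 12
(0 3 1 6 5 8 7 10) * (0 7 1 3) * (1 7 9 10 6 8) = (1 8 7 6 5)(9 10) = [0, 8, 2, 3, 4, 1, 5, 6, 7, 10, 9]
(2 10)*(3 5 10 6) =(2 6 3 5 10) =[0, 1, 6, 5, 4, 10, 3, 7, 8, 9, 2]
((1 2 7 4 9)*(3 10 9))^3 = ((1 2 7 4 3 10 9))^3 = (1 4 9 7 10 2 3)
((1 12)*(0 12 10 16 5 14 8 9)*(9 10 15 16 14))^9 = ((0 12 1 15 16 5 9)(8 10 14))^9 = (0 1 16 9 12 15 5)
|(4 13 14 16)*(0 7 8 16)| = 7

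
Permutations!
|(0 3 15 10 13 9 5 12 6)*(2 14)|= 18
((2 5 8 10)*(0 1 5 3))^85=(0 1 5 8 10 2 3)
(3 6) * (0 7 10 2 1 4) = (0 7 10 2 1 4)(3 6) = [7, 4, 1, 6, 0, 5, 3, 10, 8, 9, 2]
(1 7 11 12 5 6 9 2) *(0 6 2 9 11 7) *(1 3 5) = (0 6 11 12 1)(2 3 5) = [6, 0, 3, 5, 4, 2, 11, 7, 8, 9, 10, 12, 1]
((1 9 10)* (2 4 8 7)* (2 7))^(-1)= ((1 9 10)(2 4 8))^(-1)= (1 10 9)(2 8 4)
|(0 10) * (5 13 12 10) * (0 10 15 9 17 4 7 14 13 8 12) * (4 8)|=30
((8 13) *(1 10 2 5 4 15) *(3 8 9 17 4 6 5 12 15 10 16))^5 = (1 9 12 8 10 16 17 15 13 2 3 4)(5 6)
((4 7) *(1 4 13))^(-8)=(13)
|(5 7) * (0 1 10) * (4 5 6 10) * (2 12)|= |(0 1 4 5 7 6 10)(2 12)|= 14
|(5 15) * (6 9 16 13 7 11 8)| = 14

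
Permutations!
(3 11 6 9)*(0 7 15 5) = [7, 1, 2, 11, 4, 0, 9, 15, 8, 3, 10, 6, 12, 13, 14, 5] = (0 7 15 5)(3 11 6 9)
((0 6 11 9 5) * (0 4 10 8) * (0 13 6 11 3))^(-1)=(0 3 6 13 8 10 4 5 9 11)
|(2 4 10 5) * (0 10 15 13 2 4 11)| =8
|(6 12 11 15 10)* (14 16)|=|(6 12 11 15 10)(14 16)|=10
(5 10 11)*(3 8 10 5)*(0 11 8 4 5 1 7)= (0 11 3 4 5 1 7)(8 10)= [11, 7, 2, 4, 5, 1, 6, 0, 10, 9, 8, 3]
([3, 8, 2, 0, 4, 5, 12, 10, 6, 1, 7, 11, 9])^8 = [0, 12, 2, 3, 4, 5, 1, 7, 9, 6, 10, 11, 8]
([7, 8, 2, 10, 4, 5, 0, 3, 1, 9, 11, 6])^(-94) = (0 3 11)(6 7 10)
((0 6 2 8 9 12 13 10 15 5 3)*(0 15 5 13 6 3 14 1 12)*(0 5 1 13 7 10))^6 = (0 12 14 10 9 15 2)(1 5 7 8 3 6 13) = ((0 3 15 7 10 1 12 6 2 8 9 5 14 13))^6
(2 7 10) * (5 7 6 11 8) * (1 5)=[0, 5, 6, 3, 4, 7, 11, 10, 1, 9, 2, 8]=(1 5 7 10 2 6 11 8)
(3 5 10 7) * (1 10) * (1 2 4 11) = (1 10 7 3 5 2 4 11) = [0, 10, 4, 5, 11, 2, 6, 3, 8, 9, 7, 1]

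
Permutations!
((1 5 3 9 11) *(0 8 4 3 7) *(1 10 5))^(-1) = ((0 8 4 3 9 11 10 5 7))^(-1) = (0 7 5 10 11 9 3 4 8)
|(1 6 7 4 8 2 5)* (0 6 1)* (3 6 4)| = 15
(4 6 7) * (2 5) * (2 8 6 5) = (4 5 8 6 7) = [0, 1, 2, 3, 5, 8, 7, 4, 6]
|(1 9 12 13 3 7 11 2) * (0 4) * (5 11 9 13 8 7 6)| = 28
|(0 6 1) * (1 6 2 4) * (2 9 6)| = |(0 9 6 2 4 1)| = 6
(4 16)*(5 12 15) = (4 16)(5 12 15) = [0, 1, 2, 3, 16, 12, 6, 7, 8, 9, 10, 11, 15, 13, 14, 5, 4]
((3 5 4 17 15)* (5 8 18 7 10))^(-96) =((3 8 18 7 10 5 4 17 15))^(-96) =(3 7 4)(5 15 18)(8 10 17)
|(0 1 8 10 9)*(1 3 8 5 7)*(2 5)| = |(0 3 8 10 9)(1 2 5 7)| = 20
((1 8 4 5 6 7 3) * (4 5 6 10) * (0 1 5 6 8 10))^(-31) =(0 6 1 7 10 3 4 5 8)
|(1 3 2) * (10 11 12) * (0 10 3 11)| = |(0 10)(1 11 12 3 2)| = 10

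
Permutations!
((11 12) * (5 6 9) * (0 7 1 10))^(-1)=((0 7 1 10)(5 6 9)(11 12))^(-1)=(0 10 1 7)(5 9 6)(11 12)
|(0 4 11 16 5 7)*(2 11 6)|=|(0 4 6 2 11 16 5 7)|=8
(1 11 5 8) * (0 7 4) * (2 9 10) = (0 7 4)(1 11 5 8)(2 9 10) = [7, 11, 9, 3, 0, 8, 6, 4, 1, 10, 2, 5]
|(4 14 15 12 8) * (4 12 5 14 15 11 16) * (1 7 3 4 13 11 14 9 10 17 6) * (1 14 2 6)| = 18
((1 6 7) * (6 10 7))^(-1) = ((1 10 7))^(-1) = (1 7 10)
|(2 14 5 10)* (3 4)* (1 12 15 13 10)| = |(1 12 15 13 10 2 14 5)(3 4)| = 8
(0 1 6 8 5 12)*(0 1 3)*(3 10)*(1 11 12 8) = [10, 6, 2, 0, 4, 8, 1, 7, 5, 9, 3, 12, 11] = (0 10 3)(1 6)(5 8)(11 12)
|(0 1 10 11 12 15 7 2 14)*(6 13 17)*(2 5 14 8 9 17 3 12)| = |(0 1 10 11 2 8 9 17 6 13 3 12 15 7 5 14)| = 16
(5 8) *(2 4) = [0, 1, 4, 3, 2, 8, 6, 7, 5] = (2 4)(5 8)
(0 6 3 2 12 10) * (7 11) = [6, 1, 12, 2, 4, 5, 3, 11, 8, 9, 0, 7, 10] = (0 6 3 2 12 10)(7 11)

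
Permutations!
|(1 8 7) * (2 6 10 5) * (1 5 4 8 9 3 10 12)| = 11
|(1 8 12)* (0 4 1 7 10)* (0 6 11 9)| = 10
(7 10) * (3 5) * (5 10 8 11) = (3 10 7 8 11 5) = [0, 1, 2, 10, 4, 3, 6, 8, 11, 9, 7, 5]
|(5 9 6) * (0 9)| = |(0 9 6 5)| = 4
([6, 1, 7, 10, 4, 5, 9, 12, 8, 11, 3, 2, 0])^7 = (12)(3 10)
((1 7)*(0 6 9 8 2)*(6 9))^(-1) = (0 2 8 9)(1 7)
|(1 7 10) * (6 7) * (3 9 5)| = |(1 6 7 10)(3 9 5)| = 12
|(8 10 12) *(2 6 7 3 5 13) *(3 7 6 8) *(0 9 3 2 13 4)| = 20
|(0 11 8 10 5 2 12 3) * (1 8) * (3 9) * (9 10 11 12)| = |(0 12 10 5 2 9 3)(1 8 11)| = 21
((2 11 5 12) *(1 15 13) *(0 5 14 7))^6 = (15)(0 7 14 11 2 12 5)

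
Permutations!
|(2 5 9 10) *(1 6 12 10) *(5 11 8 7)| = 10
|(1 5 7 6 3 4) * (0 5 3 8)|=|(0 5 7 6 8)(1 3 4)|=15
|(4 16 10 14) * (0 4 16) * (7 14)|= 4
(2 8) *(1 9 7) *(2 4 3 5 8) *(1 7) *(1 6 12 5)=(1 9 6 12 5 8 4 3)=[0, 9, 2, 1, 3, 8, 12, 7, 4, 6, 10, 11, 5]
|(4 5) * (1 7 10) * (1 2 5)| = |(1 7 10 2 5 4)| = 6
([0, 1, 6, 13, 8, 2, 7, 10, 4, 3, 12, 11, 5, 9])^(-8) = [0, 1, 12, 13, 4, 10, 5, 2, 8, 3, 6, 11, 7, 9]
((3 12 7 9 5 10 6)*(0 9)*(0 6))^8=(12)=((0 9 5 10)(3 12 7 6))^8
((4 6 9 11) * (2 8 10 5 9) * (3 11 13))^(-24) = ((2 8 10 5 9 13 3 11 4 6))^(-24) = (2 3 10 4 9)(5 6 13 8 11)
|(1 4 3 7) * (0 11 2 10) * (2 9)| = |(0 11 9 2 10)(1 4 3 7)| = 20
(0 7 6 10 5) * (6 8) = (0 7 8 6 10 5) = [7, 1, 2, 3, 4, 0, 10, 8, 6, 9, 5]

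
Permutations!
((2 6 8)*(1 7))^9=((1 7)(2 6 8))^9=(8)(1 7)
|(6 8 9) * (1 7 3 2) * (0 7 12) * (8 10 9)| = 6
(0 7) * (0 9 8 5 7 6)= (0 6)(5 7 9 8)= [6, 1, 2, 3, 4, 7, 0, 9, 5, 8]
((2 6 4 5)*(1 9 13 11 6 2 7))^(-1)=((1 9 13 11 6 4 5 7))^(-1)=(1 7 5 4 6 11 13 9)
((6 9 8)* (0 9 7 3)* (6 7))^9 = (0 3 7 8 9)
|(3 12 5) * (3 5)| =|(3 12)| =2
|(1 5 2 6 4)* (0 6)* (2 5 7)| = 6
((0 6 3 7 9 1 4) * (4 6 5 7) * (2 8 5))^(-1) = ((0 2 8 5 7 9 1 6 3 4))^(-1) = (0 4 3 6 1 9 7 5 8 2)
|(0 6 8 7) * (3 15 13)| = 12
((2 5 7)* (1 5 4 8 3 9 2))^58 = ((1 5 7)(2 4 8 3 9))^58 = (1 5 7)(2 3 4 9 8)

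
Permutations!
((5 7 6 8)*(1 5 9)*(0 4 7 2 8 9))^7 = (0 2 1 6 4 8 5 9 7)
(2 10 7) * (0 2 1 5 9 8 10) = [2, 5, 0, 3, 4, 9, 6, 1, 10, 8, 7] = (0 2)(1 5 9 8 10 7)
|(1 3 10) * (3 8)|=|(1 8 3 10)|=4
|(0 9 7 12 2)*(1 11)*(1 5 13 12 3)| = 10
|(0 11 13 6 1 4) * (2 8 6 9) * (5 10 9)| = 11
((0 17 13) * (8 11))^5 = ((0 17 13)(8 11))^5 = (0 13 17)(8 11)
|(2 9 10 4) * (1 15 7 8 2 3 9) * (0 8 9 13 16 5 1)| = 30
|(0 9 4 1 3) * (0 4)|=6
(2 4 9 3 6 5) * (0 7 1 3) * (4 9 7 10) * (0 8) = (0 10 4 7 1 3 6 5 2 9 8) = [10, 3, 9, 6, 7, 2, 5, 1, 0, 8, 4]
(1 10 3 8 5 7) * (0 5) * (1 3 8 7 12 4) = (0 5 12 4 1 10 8)(3 7) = [5, 10, 2, 7, 1, 12, 6, 3, 0, 9, 8, 11, 4]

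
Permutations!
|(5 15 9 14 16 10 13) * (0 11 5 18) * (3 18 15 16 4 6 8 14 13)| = 84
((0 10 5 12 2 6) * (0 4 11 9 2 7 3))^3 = (0 12)(2 11 6 9 4)(3 5)(7 10)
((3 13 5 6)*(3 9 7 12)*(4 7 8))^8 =(3 12 7 4 8 9 6 5 13)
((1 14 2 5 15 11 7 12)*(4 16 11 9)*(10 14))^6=(1 9)(2 11)(4 10)(5 7)(12 15)(14 16)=((1 10 14 2 5 15 9 4 16 11 7 12))^6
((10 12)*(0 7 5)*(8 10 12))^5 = (12)(0 5 7)(8 10)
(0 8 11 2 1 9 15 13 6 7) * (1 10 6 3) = (0 8 11 2 10 6 7)(1 9 15 13 3) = [8, 9, 10, 1, 4, 5, 7, 0, 11, 15, 6, 2, 12, 3, 14, 13]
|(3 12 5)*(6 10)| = 6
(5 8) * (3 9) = (3 9)(5 8) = [0, 1, 2, 9, 4, 8, 6, 7, 5, 3]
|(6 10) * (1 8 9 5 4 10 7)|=|(1 8 9 5 4 10 6 7)|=8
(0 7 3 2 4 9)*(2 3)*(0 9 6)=(9)(0 7 2 4 6)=[7, 1, 4, 3, 6, 5, 0, 2, 8, 9]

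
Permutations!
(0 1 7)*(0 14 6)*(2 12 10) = (0 1 7 14 6)(2 12 10) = [1, 7, 12, 3, 4, 5, 0, 14, 8, 9, 2, 11, 10, 13, 6]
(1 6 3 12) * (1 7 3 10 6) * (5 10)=(3 12 7)(5 10 6)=[0, 1, 2, 12, 4, 10, 5, 3, 8, 9, 6, 11, 7]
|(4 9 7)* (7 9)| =2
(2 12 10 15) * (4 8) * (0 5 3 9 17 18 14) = [5, 1, 12, 9, 8, 3, 6, 7, 4, 17, 15, 11, 10, 13, 0, 2, 16, 18, 14] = (0 5 3 9 17 18 14)(2 12 10 15)(4 8)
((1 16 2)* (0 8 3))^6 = (16)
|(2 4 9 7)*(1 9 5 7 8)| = 12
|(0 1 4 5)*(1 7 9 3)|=|(0 7 9 3 1 4 5)|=7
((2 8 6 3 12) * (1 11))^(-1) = ((1 11)(2 8 6 3 12))^(-1) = (1 11)(2 12 3 6 8)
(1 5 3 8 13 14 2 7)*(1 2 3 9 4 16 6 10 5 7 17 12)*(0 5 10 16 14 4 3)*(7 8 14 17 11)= (0 5 9 3 14)(1 8 13 4 17 12)(2 11 7)(6 16)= [5, 8, 11, 14, 17, 9, 16, 2, 13, 3, 10, 7, 1, 4, 0, 15, 6, 12]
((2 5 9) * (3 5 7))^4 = (2 9 5 3 7)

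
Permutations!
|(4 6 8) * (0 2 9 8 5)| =7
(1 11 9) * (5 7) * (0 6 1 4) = (0 6 1 11 9 4)(5 7) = [6, 11, 2, 3, 0, 7, 1, 5, 8, 4, 10, 9]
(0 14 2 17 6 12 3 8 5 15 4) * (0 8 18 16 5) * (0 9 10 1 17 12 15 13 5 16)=(0 14 2 12 3 18)(1 17 6 15 4 8 9 10)(5 13)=[14, 17, 12, 18, 8, 13, 15, 7, 9, 10, 1, 11, 3, 5, 2, 4, 16, 6, 0]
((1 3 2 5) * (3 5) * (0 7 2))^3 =(0 3 2 7)(1 5)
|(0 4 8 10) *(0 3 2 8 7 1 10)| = |(0 4 7 1 10 3 2 8)| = 8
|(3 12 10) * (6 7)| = 6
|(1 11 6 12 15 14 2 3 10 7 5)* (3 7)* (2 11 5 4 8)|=20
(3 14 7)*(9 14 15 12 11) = (3 15 12 11 9 14 7) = [0, 1, 2, 15, 4, 5, 6, 3, 8, 14, 10, 9, 11, 13, 7, 12]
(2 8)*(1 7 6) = [0, 7, 8, 3, 4, 5, 1, 6, 2] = (1 7 6)(2 8)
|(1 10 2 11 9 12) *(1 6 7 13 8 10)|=9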